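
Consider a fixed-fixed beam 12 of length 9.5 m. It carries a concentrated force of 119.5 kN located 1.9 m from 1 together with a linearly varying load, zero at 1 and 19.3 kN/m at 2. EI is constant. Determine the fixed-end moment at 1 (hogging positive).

M_1 = 203.4 kN·m

Release both end moments; the primary structure is a simply-supported span 12 with redundants M_1 and M_2.
Simple-span end rotations at 1 and 2 under the given loads:
  at 1: point load 119.5 at a = 1.9: Pab(L + b)/(6LEI) = 517.7/EI
  at 2: point load 119.5 at a = 1.9: Pab(L + a)/(6LEI) = 345.1/EI
  at 1: triangular load, peak 19.3: 7w₀L³/(360EI) = 321.8/EI
  at 2: triangular load, peak 19.3: w₀L³/(45EI) = 367.7/EI
  θ_10 = 839.4/EI,  θ_20 = 712.8/EI
Flexibility coefficients: a unit moment at one end gives L/(3EI) there and L/(6EI) at the far end, so f₁₁ = f₂₂ = 3.167/EI and f₁₂ = f₂₁ = 1.583/EI.
Compatibility — zero rotation at each built-in end:
  3.167 M_1 + 1.583 M_2 = 839.4
  1.583 M_1 + 3.167 M_2 = 712.8
Solving the pair gives M_1 = 203.4 kN·m and M_2 = 123.4 kN·m (hogging).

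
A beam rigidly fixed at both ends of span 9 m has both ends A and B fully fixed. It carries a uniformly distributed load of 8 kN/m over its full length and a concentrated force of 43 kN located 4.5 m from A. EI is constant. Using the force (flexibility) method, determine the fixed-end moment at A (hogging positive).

Take the two fixed-end moments M_A, M_B as redundants; the released structure is the simple span AB.
On the primary (simply-supported) span, the end slopes from the loading are:
  at A: UDL 8: wL³/(24EI) = 243/EI
  at B: UDL 8: wL³/(24EI) = 243/EI
  at A: point load 43 at a = 4.5: Pab(L + b)/(6LEI) = 217.7/EI
  at B: point load 43 at a = 4.5: Pab(L + a)/(6LEI) = 217.7/EI
  θ_A0 = 460.7/EI,  θ_B0 = 460.7/EI
Flexibility coefficients: a unit moment at one end gives L/(3EI) there and L/(6EI) at the far end, so f₁₁ = f₂₂ = 3/EI and f₁₂ = f₂₁ = 1.5/EI.
Compatibility — zero rotation at each built-in end:
  3 M_A + 1.5 M_B = 460.7
  1.5 M_A + 3 M_B = 460.7
Solving the pair gives M_A = 102.4 kN·m and M_B = 102.4 kN·m (hogging).

M_A = 102.4 kN·m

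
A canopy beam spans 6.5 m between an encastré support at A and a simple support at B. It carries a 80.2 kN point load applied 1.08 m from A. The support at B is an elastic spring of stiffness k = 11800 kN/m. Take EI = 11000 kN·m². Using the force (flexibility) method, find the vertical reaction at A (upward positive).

Release the roller at B. Primary structure: cantilever fixed at A.
Free-end deflection of the primary structure under the applied loading (downward +):
  point load 80.2 at a = 1.08: Pa²(3L − a)/(6EI) = 287.2/EI
Flexibility coefficient — unit upward force at B: δ_{BB} = L³/(3EI) = 91.54/EI.
With EI = 11000 kN·m²: δ_0 = 0.026108 m and δ_{BB} = 0.008322 m/kN.
Compatibility — the spring shortens by R_B/k under the reaction it provides: δ_0 − R_B·δ_{BB} = R_B/k. With 1/k = 0.000085 m/kN, R_B = δ_0 / (δ_{BB} + 1/k) = 0.026108 / (0.008322 + 0.000085) = 3.106 kN.
Vertical equilibrium: R_A = ΣP − R_B = 80.2 − 3.106 = 77.09 kN.

R_A = 77.09 kN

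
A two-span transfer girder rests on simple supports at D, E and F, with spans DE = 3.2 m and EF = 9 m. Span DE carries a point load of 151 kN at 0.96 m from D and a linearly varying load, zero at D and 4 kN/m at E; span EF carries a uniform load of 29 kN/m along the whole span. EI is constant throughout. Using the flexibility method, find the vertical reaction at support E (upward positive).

Release continuity at E by inserting a hinge; the redundant is the internal moment M_E. The primary structure is two simply-supported spans DE and EF.
End slopes at the hinge E, treating each span as simply supported:
  span DE: point load 151 at a = 0.96: Pab(L + a)/(6LEI) = 70.35/EI
  span DE: triangular load, peak 4: w₀L³/(45EI) = 2.913/EI
  span EF: UDL 29: wL³/(24EI) = 880.9/EI
  relative rotation θ_0 = (73.27 + 880.9)/EI = 954.1/EI
A unit hogging moment at E produces rotation L₁/(3EI) + L₂/(3EI) = 4.067/EI.
Slope continuity at E: θ_0 = M_E·4.067/EI, so M_E = 954.1/4.067 = 234.6 kN·m (hogging).
Span DE, ΣM about D with M_E applied at E: R_E^{DE}·3.2 = 158.6 + 234.6, so R_E^{DE} = 122.9 kN and R_D = 157.4 − 122.9 = 34.51 kN.
Span EF, ΣM about F: R_E^{EF}·9 = 1174 + 234.6, so R_E^{EF} = 156.6 kN and R_F = 261 − 156.6 = 104.4 kN.
R_E = 122.9 + 156.6 = 279.5 kN.

R_E = 279.5 kN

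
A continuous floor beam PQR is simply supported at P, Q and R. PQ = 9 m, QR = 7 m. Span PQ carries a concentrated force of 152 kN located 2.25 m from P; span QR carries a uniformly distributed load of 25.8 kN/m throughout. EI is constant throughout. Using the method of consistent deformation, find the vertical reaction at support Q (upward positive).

Insert a hinge at Q; M_Q is the redundant, and each span becomes simply supported.
Discontinuity in slope at Q on the released structure — sum the simple-span end rotations:
  span PQ: point load 152 at a = 2.25: Pab(L + a)/(6LEI) = 480.9/EI
  span QR: UDL 25.8: wL³/(24EI) = 368.7/EI
  relative rotation θ_0 = (480.9 + 368.7)/EI = 849.7/EI
A unit hogging moment at Q produces rotation L₁/(3EI) + L₂/(3EI) = 5.333/EI.
Compatibility: M_Q·(L₁+L₂)/(3EI) = θ_0, giving M_Q = 159.3 kN·m (hogging).
Span PQ, ΣM about P with M_Q applied at Q: R_Q^{PQ}·9 = 342 + 159.3, so R_Q^{PQ} = 55.7 kN and R_P = 152 − 55.7 = 96.3 kN.
Span QR, ΣM about R: R_Q^{QR}·7 = 632.1 + 159.3, so R_Q^{QR} = 113.1 kN and R_R = 180.6 − 113.1 = 67.54 kN.
R_Q = 55.7 + 113.1 = 168.8 kN.

R_Q = 168.8 kN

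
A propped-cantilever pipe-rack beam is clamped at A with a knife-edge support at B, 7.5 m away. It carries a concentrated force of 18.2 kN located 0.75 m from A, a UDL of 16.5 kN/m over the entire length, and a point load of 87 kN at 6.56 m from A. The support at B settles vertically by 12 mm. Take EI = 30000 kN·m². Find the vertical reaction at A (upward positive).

Take the reaction at B as the redundant and release it; the primary structure is a cantilever fixed at A.
Downward deflection at the released point B due to the loads:
  point load 18.2 at a = 0.75: Pa²(3L − a)/(6EI) = 37.11/EI
  UDL 16.5: wL⁴/(8EI) = 6526/EI
  point load 87 at a = 6.56: Pa²(3L − a)/(6EI) = 9946/EI
  δ_0 = 16509/EI
Flexibility coefficient — unit upward force at B: δ_{BB} = L³/(3EI) = 140.6/EI.
With EI = 30000 kN·m²: δ_0 = 0.55031 m and δ_{BB} = 0.004687 m/kN.
Compatibility — the beam at B must follow the support down by 0.012 m: δ_0 − R_B·δ_{BB} = 0.012, so R_B = (0.55031 − 0.012)/0.004687 = 114.8 kN.
Vertical equilibrium: R_A = ΣP − R_B = 228.9 − 114.8 = 114.1 kN.

R_A = 114.1 kN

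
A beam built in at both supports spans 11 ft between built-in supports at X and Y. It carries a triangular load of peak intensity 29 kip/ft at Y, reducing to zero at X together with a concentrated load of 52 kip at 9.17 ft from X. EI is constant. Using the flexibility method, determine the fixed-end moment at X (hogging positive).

M_X = 130.2 kip·ft

Take the two fixed-end moments M_X, M_Y as redundants; the released structure is the simple span XY.
End rotations of the released simple span under the applied load (×1/EI):
  at X: triangular load, peak 29: 7w₀L³/(360EI) = 750.5/EI
  at Y: triangular load, peak 29: w₀L³/(45EI) = 857.8/EI
  at X: point load 52 at a = 9.17: Pab(L + b)/(6LEI) = 169.6/EI
  at Y: point load 52 at a = 9.17: Pab(L + a)/(6LEI) = 266.7/EI
  θ_X0 = 920.2/EI,  θ_Y0 = 1124/EI
Flexibility coefficients: a unit moment at one end gives L/(3EI) there and L/(6EI) at the far end, so f₁₁ = f₂₂ = 3.667/EI and f₁₂ = f₂₁ = 1.833/EI.
Compatibility — zero rotation at each built-in end:
  3.667 M_X + 1.833 M_Y = 920.2
  1.833 M_X + 3.667 M_Y = 1124
Solving the pair gives M_X = 130.2 kip·ft and M_Y = 241.6 kip·ft (hogging).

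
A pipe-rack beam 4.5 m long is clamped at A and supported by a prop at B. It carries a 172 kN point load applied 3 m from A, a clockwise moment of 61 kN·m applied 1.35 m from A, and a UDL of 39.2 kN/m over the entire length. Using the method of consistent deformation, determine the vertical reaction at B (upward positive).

Remove the prop at B; the released (primary) structure is a cantilever built in at A.
Free-end deflection of the primary structure under the applied loading (downward +):
  point load 172 at a = 3: Pa²(3L − a)/(6EI) = 2709/EI
  clockwise couple 61 at a = 1.35: M₀a(2L − a)/(2EI) = 315/EI
  UDL 39.2: wL⁴/(8EI) = 2009/EI
  δ_0 = 5033/EI
Flexibility coefficient — unit upward force at B: δ_{BB} = L³/(3EI) = 30.38/EI.
The prop prevents deflection at B: R_B = δ_0/δ_{BB} = 5033/30.38 = 165.7 kN.

R_B = 165.7 kN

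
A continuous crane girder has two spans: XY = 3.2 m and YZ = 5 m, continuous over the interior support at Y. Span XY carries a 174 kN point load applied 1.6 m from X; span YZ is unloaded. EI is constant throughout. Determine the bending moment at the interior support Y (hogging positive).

Take M_Y as the redundant. Released structure: two simple spans XY and YZ with a hinge at Y.
Discontinuity in slope at Y on the released structure — sum the simple-span end rotations:
  span XY: point load 174 at a = 1.6: Pab(L + a)/(6LEI) = 111.4/EI
  relative rotation θ_0 = (111.4 + 0)/EI = 111.4/EI
A unit hogging moment at Y produces rotation L₁/(3EI) + L₂/(3EI) = 2.733/EI.
Compatibility: M_Y·(L₁+L₂)/(3EI) = θ_0, giving M_Y = 40.74 kN·m (hogging).

M_Y = 40.74 kN·m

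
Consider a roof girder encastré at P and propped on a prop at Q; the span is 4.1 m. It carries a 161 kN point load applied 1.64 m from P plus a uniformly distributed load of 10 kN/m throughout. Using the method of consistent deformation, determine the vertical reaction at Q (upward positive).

Remove the prop at Q; the released (primary) structure is a cantilever built in at P.
Free-end deflection of the primary structure under the applied loading (downward +):
  point load 161 at a = 1.64: Pa²(3L − a)/(6EI) = 769.3/EI
  UDL 10: wL⁴/(8EI) = 353.2/EI
  δ_0 = 1123/EI
Flexibility coefficient — unit upward force at Q: δ_{QQ} = L³/(3EI) = 22.97/EI.
Compatibility at Q: δ_0 − R_Q·δ_{QQ} = 0, so R_Q = 1123/22.97 = 48.86 kN.

R_Q = 48.86 kN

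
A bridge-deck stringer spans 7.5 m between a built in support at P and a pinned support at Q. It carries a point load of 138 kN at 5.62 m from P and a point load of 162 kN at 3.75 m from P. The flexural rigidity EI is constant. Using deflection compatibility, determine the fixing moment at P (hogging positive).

Take the reaction at Q as the redundant and release it; the primary structure is a cantilever fixed at P.
Free-end deflection of the primary structure under the applied loading (downward +):
  point load 138 at a = 5.62: Pa²(3L − a)/(6EI) = 12262/EI
  point load 162 at a = 3.75: Pa²(3L − a)/(6EI) = 7119/EI
  δ_0 = 19381/EI
Flexibility coefficient — unit upward force at Q: δ_{QQ} = L³/(3EI) = 140.6/EI.
The prop prevents deflection at Q: R_Q = δ_0/δ_{QQ} = 19381/140.6 = 137.8 kN.
Moment equilibrium about P: M_P = Σ(load moments about P) − R_Q·L = 1383 − 137.8×7.5 = 349.4 kN·m.

M_P = 349.4 kN·m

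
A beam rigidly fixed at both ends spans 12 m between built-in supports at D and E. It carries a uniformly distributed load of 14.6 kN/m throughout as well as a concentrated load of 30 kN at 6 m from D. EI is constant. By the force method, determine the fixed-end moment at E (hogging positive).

Release both end moments; the primary structure is a simply-supported span DE with redundants M_D and M_E.
Simple-span end rotations at D and E under the given loads:
  at D: UDL 14.6: wL³/(24EI) = 1051/EI
  at E: UDL 14.6: wL³/(24EI) = 1051/EI
  at D: point load 30 at a = 6: Pab(L + b)/(6LEI) = 270/EI
  at E: point load 30 at a = 6: Pab(L + a)/(6LEI) = 270/EI
  θ_D0 = 1321/EI,  θ_E0 = 1321/EI
Flexibility coefficients: a unit moment at one end gives L/(3EI) there and L/(6EI) at the far end, so f₁₁ = f₂₂ = 4/EI and f₁₂ = f₂₁ = 2/EI.
Compatibility — zero rotation at each built-in end:
  4 M_D + 2 M_E = 1321
  2 M_D + 4 M_E = 1321
Solving the pair gives M_D = 220.2 kN·m and M_E = 220.2 kN·m (hogging).

M_E = 220.2 kN·m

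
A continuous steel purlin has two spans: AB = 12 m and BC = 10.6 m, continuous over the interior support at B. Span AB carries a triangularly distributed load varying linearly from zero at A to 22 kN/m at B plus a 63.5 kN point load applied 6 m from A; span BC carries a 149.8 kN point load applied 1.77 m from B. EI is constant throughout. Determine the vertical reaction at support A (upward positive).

Release continuity at B by inserting a hinge; the redundant is the internal moment M_B. The primary structure is two simply-supported spans AB and BC.
Rotations at B on the released spans (each span's end-slope, ×1/EI):
  span AB: triangular load, peak 22: w₀L³/(45EI) = 844.8/EI
  span AB: point load 63.5 at a = 6: Pab(L + a)/(6LEI) = 571.5/EI
  span BC: point load 149.8 at a = 1.77: Pab(L + b)/(6LEI) = 715.3/EI
  relative rotation θ_0 = (1416 + 715.3)/EI = 2132/EI
A unit hogging moment at B produces rotation L₁/(3EI) + L₂/(3EI) = 7.533/EI.
Slope continuity at B: θ_0 = M_B·7.533/EI, so M_B = 2132/7.533 = 282.9 kN·m (hogging).
Span AB, ΣM about A with M_B applied at B: R_B^{AB}·12 = 1437 + 282.9, so R_B^{AB} = 143.3 kN and R_A = 195.5 − 143.3 = 52.17 kN.

R_A = 52.17 kN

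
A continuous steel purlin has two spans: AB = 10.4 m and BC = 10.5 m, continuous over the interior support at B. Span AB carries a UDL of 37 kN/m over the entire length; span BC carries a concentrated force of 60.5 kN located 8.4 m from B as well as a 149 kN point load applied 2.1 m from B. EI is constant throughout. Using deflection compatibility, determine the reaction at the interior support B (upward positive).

R_B = 398.9 kN

Release continuity at B by inserting a hinge; the redundant is the internal moment M_B. The primary structure is two simply-supported spans AB and BC.
Rotations at B on the released spans (each span's end-slope, ×1/EI):
  span AB: UDL 37: wL³/(24EI) = 1734/EI
  span BC: point load 60.5 at a = 8.4: Pab(L + b)/(6LEI) = 213.4/EI
  span BC: point load 149 at a = 2.1: Pab(L + b)/(6LEI) = 788.5/EI
  relative rotation θ_0 = (1734 + 1002)/EI = 2736/EI
A unit hogging moment at B produces rotation L₁/(3EI) + L₂/(3EI) = 6.967/EI.
Slope continuity at B: θ_0 = M_B·6.967/EI, so M_B = 2736/6.967 = 392.7 kN·m (hogging).
Span AB, ΣM about A with M_B applied at B: R_B^{AB}·10.4 = 2001 + 392.7, so R_B^{AB} = 230.2 kN and R_A = 384.8 − 230.2 = 154.6 kN.
Span BC, ΣM about C: R_B^{BC}·10.5 = 1379 + 392.7, so R_B^{BC} = 168.7 kN and R_C = 209.5 − 168.7 = 40.8 kN.
R_B = 230.2 + 168.7 = 398.9 kN.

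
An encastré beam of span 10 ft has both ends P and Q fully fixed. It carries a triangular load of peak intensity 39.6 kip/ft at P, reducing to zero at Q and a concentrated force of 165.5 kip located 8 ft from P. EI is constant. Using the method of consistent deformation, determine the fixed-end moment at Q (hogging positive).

M_Q = 343.8 kip·ft

Take the two fixed-end moments M_P, M_Q as redundants; the released structure is the simple span PQ.
On the primary (simply-supported) span, the end slopes from the loading are:
  at P: triangular load, peak 39.6: w₀L³/(45EI) = 880/EI
  at Q: triangular load, peak 39.6: 7w₀L³/(360EI) = 770/EI
  at P: point load 165.5 at a = 8: Pab(L + b)/(6LEI) = 529.6/EI
  at Q: point load 165.5 at a = 8: Pab(L + a)/(6LEI) = 794.4/EI
  θ_P0 = 1410/EI,  θ_Q0 = 1564/EI
Flexibility coefficients: a unit moment at one end gives L/(3EI) there and L/(6EI) at the far end, so f₁₁ = f₂₂ = 3.333/EI and f₁₂ = f₂₁ = 1.667/EI.
Compatibility — zero rotation at each built-in end:
  3.333 M_P + 1.667 M_Q = 1410
  1.667 M_P + 3.333 M_Q = 1564
Solving the pair gives M_P = 251 kip·ft and M_Q = 343.8 kip·ft (hogging).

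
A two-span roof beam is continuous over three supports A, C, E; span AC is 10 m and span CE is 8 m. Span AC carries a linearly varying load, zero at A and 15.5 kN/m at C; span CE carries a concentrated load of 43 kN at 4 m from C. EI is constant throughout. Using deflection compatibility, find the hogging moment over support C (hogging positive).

M_C = 86.07 kN·m

Take M_C as the redundant. Released structure: two simple spans AC and CE with a hinge at C.
Rotations at C on the released spans (each span's end-slope, ×1/EI):
  span AC: triangular load, peak 15.5: w₀L³/(45EI) = 344.4/EI
  span CE: point load 43 at a = 4: Pab(L + b)/(6LEI) = 172/EI
  relative rotation θ_0 = (344.4 + 172)/EI = 516.4/EI
A unit hogging moment at C produces rotation L₁/(3EI) + L₂/(3EI) = 6/EI.
Compatibility: M_C·(L₁+L₂)/(3EI) = θ_0, giving M_C = 86.07 kN·m (hogging).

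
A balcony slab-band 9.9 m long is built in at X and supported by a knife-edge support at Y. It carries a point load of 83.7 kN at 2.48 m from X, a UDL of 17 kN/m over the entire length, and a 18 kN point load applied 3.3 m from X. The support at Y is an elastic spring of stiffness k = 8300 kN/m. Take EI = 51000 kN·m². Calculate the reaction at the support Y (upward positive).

Take the reaction at Y as the redundant and release it; the primary structure is a cantilever fixed at X.
Deflection at Y on the released cantilever, summing each load's contribution:
  point load 83.7 at a = 2.48: Pa²(3L − a)/(6EI) = 2335/EI
  UDL 17: wL⁴/(8EI) = 20413/EI
  point load 18 at a = 3.3: Pa²(3L − a)/(6EI) = 862.5/EI
  δ_0 = 23611/EI
Tip deflection under a unit load at Y: L³/(3EI) = 323.4/EI.
With EI = 51000 kN·m²: δ_0 = 0.46295 m and δ_{YY} = 0.006342 m/kN.
Compatibility — the spring shortens by R_Y/k under the reaction it provides: δ_0 − R_Y·δ_{YY} = R_Y/k. With 1/k = 0.00012 m/kN, R_Y = δ_0 / (δ_{YY} + 1/k) = 0.46295 / (0.006342 + 0.00012) = 71.64 kN.

R_Y = 71.64 kN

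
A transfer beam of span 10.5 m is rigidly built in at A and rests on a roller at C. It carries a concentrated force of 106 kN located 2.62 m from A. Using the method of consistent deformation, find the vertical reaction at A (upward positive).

Take the reaction at C as the redundant and release it; the primary structure is a cantilever fixed at A.
Primary-structure tip deflection at C by superposition:
  point load 106 at a = 2.62: Pa²(3L − a)/(6EI) = 3502/EI
Flexibility coefficient — unit upward force at C: δ_{CC} = L³/(3EI) = 385.9/EI.
Compatibility at C: δ_0 − R_C·δ_{CC} = 0, so R_C = 3502/385.9 = 9.076 kN.
Vertical equilibrium: R_A = ΣP − R_C = 106 − 9.076 = 96.92 kN.

R_A = 96.92 kN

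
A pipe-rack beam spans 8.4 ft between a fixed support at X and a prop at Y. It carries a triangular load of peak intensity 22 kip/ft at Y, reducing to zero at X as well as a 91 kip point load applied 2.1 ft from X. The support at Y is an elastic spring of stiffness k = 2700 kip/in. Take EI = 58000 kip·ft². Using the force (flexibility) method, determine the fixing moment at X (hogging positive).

Remove the prop at Y; the released (primary) structure is a cantilever built in at X.
Deflection at Y on the released cantilever, summing each load's contribution:
  triangular load, peak 22 at the free end: 11w₀L⁴/(120EI) = 10040/EI
  point load 91 at a = 2.1: Pa²(3L − a)/(6EI) = 1545/EI
  δ_0 = 11585/EI
Tip deflection under a unit load at Y: L³/(3EI) = 197.6/EI.
With EI = 58000 kip·ft²: δ_0 = 0.19975 ft and δ_{YY} = 0.003406 ft/kip.
Compatibility — the spring shortens by R_Y/k under the reaction it provides: δ_0 − R_Y·δ_{YY} = R_Y/k. With 1/k = 1/(2700×12) ft/kip = 0.000031 ft/kip, R_Y = δ_0 / (δ_{YY} + 1/k) = 0.19975 / (0.003406 + 0.000031) = 58.11 kip.
Moment equilibrium about X: M_X = Σ(load moments about X) − R_Y·L = 708.5 − 58.11×8.4 = 220.4 kip·ft.

M_X = 220.4 kip·ft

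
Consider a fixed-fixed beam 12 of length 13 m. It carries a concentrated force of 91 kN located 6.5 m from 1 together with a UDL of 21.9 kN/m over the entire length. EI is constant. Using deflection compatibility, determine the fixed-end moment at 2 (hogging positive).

M_2 = 456.3 kN·m

Release both end moments; the primary structure is a simply-supported span 12 with redundants M_1 and M_2.
Simple-span end rotations at 1 and 2 under the given loads:
  at 1: point load 91 at a = 6.5: Pab(L + b)/(6LEI) = 961.2/EI
  at 2: point load 91 at a = 6.5: Pab(L + a)/(6LEI) = 961.2/EI
  at 1: UDL 21.9: wL³/(24EI) = 2005/EI
  at 2: UDL 21.9: wL³/(24EI) = 2005/EI
  θ_10 = 2966/EI,  θ_20 = 2966/EI
Flexibility coefficients: a unit moment at one end gives L/(3EI) there and L/(6EI) at the far end, so f₁₁ = f₂₂ = 4.333/EI and f₁₂ = f₂₁ = 2.167/EI.
Compatibility — zero rotation at each built-in end:
  4.333 M_1 + 2.167 M_2 = 2966
  2.167 M_1 + 4.333 M_2 = 2966
Solving the pair gives M_1 = 456.3 kN·m and M_2 = 456.3 kN·m (hogging).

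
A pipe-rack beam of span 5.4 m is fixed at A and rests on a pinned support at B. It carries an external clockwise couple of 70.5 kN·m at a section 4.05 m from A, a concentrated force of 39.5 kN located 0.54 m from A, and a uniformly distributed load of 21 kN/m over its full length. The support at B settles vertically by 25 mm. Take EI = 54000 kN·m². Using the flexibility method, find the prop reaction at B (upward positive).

Choose R_B as the redundant. The primary structure is the cantilever fixed at A.
Primary-structure tip deflection at B by superposition:
  clockwise couple 70.5 at a = 4.05: M₀a(2L − a)/(2EI) = 963.6/EI
  point load 39.5 at a = 0.54: Pa²(3L − a)/(6EI) = 30.06/EI
  UDL 21: wL⁴/(8EI) = 2232/EI
  δ_0 = 3226/EI
Tip deflection under a unit load at B: L³/(3EI) = 52.49/EI.
With EI = 54000 kN·m²: δ_0 = 0.059736 m and δ_{BB} = 0.000972 m/kN.
Compatibility — the beam at B must follow the support down by 0.025 m: δ_0 − R_B·δ_{BB} = 0.025, so R_B = (0.059736 − 0.025)/0.000972 = 35.74 kN.

R_B = 35.74 kN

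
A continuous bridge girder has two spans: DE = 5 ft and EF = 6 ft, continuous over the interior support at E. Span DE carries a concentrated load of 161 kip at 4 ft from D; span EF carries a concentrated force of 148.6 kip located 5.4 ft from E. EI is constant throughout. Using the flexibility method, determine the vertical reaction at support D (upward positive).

R_D = 16.85 kip

Take M_E as the redundant. Released structure: two simple spans DE and EF with a hinge at E.
Discontinuity in slope at E on the released structure — sum the simple-span end rotations:
  span DE: point load 161 at a = 4: Pab(L + a)/(6LEI) = 193.2/EI
  span EF: point load 148.6 at a = 5.4: Pab(L + b)/(6LEI) = 88.27/EI
  relative rotation θ_0 = (193.2 + 88.27)/EI = 281.5/EI
A unit hogging moment at E produces rotation L₁/(3EI) + L₂/(3EI) = 3.667/EI.
Compatibility: M_E·(L₁+L₂)/(3EI) = θ_0, giving M_E = 76.76 kip·ft (hogging).
Span DE, ΣM about D with M_E applied at E: R_E^{DE}·5 = 644 + 76.76, so R_E^{DE} = 144.2 kip and R_D = 161 − 144.2 = 16.85 kip.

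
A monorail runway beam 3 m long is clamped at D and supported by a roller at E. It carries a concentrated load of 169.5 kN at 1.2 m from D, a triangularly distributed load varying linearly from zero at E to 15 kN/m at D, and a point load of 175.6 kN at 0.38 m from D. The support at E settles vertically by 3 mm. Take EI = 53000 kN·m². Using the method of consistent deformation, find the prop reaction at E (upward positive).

R_E = 26.14 kN

Release the roller at E. Primary structure: cantilever fixed at D.
Deflection at E on the released cantilever, summing each load's contribution:
  point load 169.5 at a = 1.2: Pa²(3L − a)/(6EI) = 317.3/EI
  triangular load, peak 15 at the fixed end: w₀L⁴/(30EI) = 40.5/EI
  point load 175.6 at a = 0.38: Pa²(3L − a)/(6EI) = 36.43/EI
  δ_0 = 394.2/EI
Flexibility coefficient — unit upward force at E: δ_{EE} = L³/(3EI) = 9/EI.
With EI = 53000 kN·m²: δ_0 = 0.007438 m and δ_{EE} = 0.00017 m/kN.
Compatibility — the beam at E must follow the support down by 0.003 m: δ_0 − R_E·δ_{EE} = 0.003, so R_E = (0.007438 − 0.003)/0.00017 = 26.14 kN.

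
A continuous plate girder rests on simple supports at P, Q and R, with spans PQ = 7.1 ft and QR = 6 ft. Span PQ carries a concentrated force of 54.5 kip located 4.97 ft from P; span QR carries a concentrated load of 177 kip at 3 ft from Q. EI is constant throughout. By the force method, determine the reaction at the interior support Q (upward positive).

R_Q = 166.2 kip

Release continuity at Q by inserting a hinge; the redundant is the internal moment M_Q. The primary structure is two simply-supported spans PQ and QR.
Rotations at Q on the released spans (each span's end-slope, ×1/EI):
  span PQ: point load 54.5 at a = 4.97: Pab(L + a)/(6LEI) = 163.5/EI
  span QR: point load 177 at a = 3: Pab(L + b)/(6LEI) = 398.2/EI
  relative rotation θ_0 = (163.5 + 398.2)/EI = 561.7/EI
A unit hogging moment at Q produces rotation L₁/(3EI) + L₂/(3EI) = 4.367/EI.
Compatibility: M_Q·(L₁+L₂)/(3EI) = θ_0, giving M_Q = 128.6 kip·ft (hogging).
Span PQ, ΣM about P with M_Q applied at Q: R_Q^{PQ}·7.1 = 270.9 + 128.6, so R_Q^{PQ} = 56.27 kip and R_P = 54.5 − 56.27 = -1.768 kip.
Span QR, ΣM about R: R_Q^{QR}·6 = 531 + 128.6, so R_Q^{QR} = 109.9 kip and R_R = 177 − 109.9 = 67.06 kip.
R_Q = 56.27 + 109.9 = 166.2 kip.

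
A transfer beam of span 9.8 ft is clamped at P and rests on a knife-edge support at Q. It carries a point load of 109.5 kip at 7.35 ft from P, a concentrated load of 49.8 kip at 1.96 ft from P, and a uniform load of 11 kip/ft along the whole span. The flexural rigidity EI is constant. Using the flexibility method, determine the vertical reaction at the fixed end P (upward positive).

Remove the prop at Q; the released (primary) structure is a cantilever built in at P.
Primary-structure tip deflection at Q by superposition:
  point load 109.5 at a = 7.35: Pa²(3L − a)/(6EI) = 21739/EI
  point load 49.8 at a = 1.96: Pa²(3L − a)/(6EI) = 874.9/EI
  UDL 11: wL⁴/(8EI) = 12683/EI
  δ_0 = 35297/EI
Flexibility coefficient — unit upward force at Q: δ_{QQ} = L³/(3EI) = 313.7/EI.
Compatibility at Q: δ_0 − R_Q·δ_{QQ} = 0, so R_Q = 35297/313.7 = 112.5 kip.
Vertical equilibrium: R_P = ΣP − R_Q = 267.1 − 112.5 = 154.6 kip.

R_P = 154.6 kip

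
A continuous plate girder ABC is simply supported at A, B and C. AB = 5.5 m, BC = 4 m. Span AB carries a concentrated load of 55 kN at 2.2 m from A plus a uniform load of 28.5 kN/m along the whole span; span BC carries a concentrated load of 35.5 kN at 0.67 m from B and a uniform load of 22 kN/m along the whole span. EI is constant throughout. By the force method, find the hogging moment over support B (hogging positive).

Insert a hinge at B; M_B is the redundant, and each span becomes simply supported.
Rotations at B on the released spans (each span's end-slope, ×1/EI):
  span AB: point load 55 at a = 2.2: Pab(L + a)/(6LEI) = 93.17/EI
  span AB: UDL 28.5: wL³/(24EI) = 197.6/EI
  span BC: point load 35.5 at a = 0.67: Pab(L + b)/(6LEI) = 24.19/EI
  span BC: UDL 22: wL³/(24EI) = 58.67/EI
  relative rotation θ_0 = (290.7 + 82.86)/EI = 373.6/EI
A unit hogging moment at B produces rotation L₁/(3EI) + L₂/(3EI) = 3.167/EI.
Slope continuity at B: θ_0 = M_B·3.167/EI, so M_B = 373.6/3.167 = 118 kN·m (hogging).

M_B = 118 kN·m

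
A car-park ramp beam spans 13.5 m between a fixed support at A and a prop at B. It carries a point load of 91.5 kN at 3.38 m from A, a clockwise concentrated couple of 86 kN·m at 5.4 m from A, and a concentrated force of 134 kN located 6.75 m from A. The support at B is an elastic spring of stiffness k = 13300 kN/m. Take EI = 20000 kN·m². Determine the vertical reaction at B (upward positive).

Choose R_B as the redundant. The primary structure is the cantilever fixed at A.
Downward deflection at the released point B due to the loads:
  point load 91.5 at a = 3.38: Pa²(3L − a)/(6EI) = 6467/EI
  clockwise couple 86 at a = 5.4: M₀a(2L − a)/(2EI) = 5016/EI
  point load 134 at a = 6.75: Pa²(3L − a)/(6EI) = 34343/EI
  δ_0 = 45825/EI
Tip deflection under a unit load at B: L³/(3EI) = 820.1/EI.
With EI = 20000 kN·m²: δ_0 = 2.2913 m and δ_{BB} = 0.041006 m/kN.
Compatibility — the spring shortens by R_B/k under the reaction it provides: δ_0 − R_B·δ_{BB} = R_B/k. With 1/k = 0.000075 m/kN, R_B = δ_0 / (δ_{BB} + 1/k) = 2.2913 / (0.041006 + 0.000075) = 55.77 kN.

R_B = 55.77 kN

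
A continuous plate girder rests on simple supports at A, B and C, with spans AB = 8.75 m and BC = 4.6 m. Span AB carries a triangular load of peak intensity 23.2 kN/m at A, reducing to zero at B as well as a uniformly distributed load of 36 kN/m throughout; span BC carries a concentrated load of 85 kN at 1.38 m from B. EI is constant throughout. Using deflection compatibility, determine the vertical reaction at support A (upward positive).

Insert a hinge at B; M_B is the redundant, and each span becomes simply supported.
End slopes at the hinge B, treating each span as simply supported:
  span AB: triangular load, peak 23.2: 7w₀L³/(360EI) = 302.2/EI
  span AB: UDL 36: wL³/(24EI) = 1005/EI
  span BC: point load 85 at a = 1.38: Pab(L + b)/(6LEI) = 107/EI
  relative rotation θ_0 = (1307 + 107)/EI = 1414/EI
A unit hogging moment at B produces rotation L₁/(3EI) + L₂/(3EI) = 4.45/EI.
Compatibility: M_B·(L₁+L₂)/(3EI) = θ_0, giving M_B = 317.8 kN·m (hogging).
Span AB, ΣM about A with M_B applied at B: R_B^{AB}·8.75 = 1674 + 317.8, so R_B^{AB} = 227.7 kN and R_A = 416.5 − 227.7 = 188.8 kN.

R_A = 188.8 kN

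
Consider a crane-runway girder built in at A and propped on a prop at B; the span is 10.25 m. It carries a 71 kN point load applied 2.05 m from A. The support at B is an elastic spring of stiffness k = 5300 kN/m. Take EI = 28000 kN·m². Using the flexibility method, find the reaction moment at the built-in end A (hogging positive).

Choose R_B as the redundant. The primary structure is the cantilever fixed at A.
Primary-structure tip deflection at B by superposition:
  point load 71 at a = 2.05: Pa²(3L − a)/(6EI) = 1427/EI
Flexibility coefficient — unit upward force at B: δ_{BB} = L³/(3EI) = 359/EI.
With EI = 28000 kN·m²: δ_0 = 0.050973 m and δ_{BB} = 0.01282 m/kN.
Compatibility — the spring shortens by R_B/k under the reaction it provides: δ_0 − R_B·δ_{BB} = R_B/k. With 1/k = 0.000189 m/kN, R_B = δ_0 / (δ_{BB} + 1/k) = 0.050973 / (0.01282 + 0.000189) = 3.918 kN.
Moment equilibrium about A: M_A = Σ(load moments about A) − R_B·L = 145.6 − 3.918×10.25 = 105.4 kN·m.

M_A = 105.4 kN·m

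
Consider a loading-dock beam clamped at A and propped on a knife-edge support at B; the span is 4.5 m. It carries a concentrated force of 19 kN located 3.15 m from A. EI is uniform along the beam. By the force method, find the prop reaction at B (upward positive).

R_B = 10.71 kN

Choose R_B as the redundant. The primary structure is the cantilever fixed at A.
Deflection at B on the released cantilever, summing each load's contribution:
  point load 19 at a = 3.15: Pa²(3L − a)/(6EI) = 325.2/EI
Tip deflection under a unit load at B: L³/(3EI) = 30.38/EI.
The prop prevents deflection at B: R_B = δ_0/δ_{BB} = 325.2/30.38 = 10.71 kN.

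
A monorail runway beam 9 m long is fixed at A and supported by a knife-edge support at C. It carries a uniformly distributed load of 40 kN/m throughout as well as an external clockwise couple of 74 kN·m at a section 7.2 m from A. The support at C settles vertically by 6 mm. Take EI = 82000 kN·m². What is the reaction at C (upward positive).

R_C = 144.8 kN

Take the reaction at C as the redundant and release it; the primary structure is a cantilever fixed at A.
Deflection at C on the released cantilever, summing each load's contribution:
  UDL 40: wL⁴/(8EI) = 32805/EI
  clockwise couple 74 at a = 7.2: M₀a(2L − a)/(2EI) = 2877/EI
  δ_0 = 35682/EI
Flexibility coefficient — unit upward force at C: δ_{CC} = L³/(3EI) = 243/EI.
With EI = 82000 kN·m²: δ_0 = 0.43515 m and δ_{CC} = 0.002963 m/kN.
Compatibility — the beam at C must follow the support down by 0.006 m: δ_0 − R_C·δ_{CC} = 0.006, so R_C = (0.43515 − 0.006)/0.002963 = 144.8 kN.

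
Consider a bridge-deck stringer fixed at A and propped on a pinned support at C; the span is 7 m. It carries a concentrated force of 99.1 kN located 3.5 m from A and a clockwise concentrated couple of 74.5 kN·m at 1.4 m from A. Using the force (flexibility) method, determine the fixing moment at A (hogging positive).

Remove the prop at C; the released (primary) structure is a cantilever built in at A.
Primary-structure tip deflection at C by superposition:
  point load 99.1 at a = 3.5: Pa²(3L − a)/(6EI) = 3541/EI
  clockwise couple 74.5 at a = 1.4: M₀a(2L − a)/(2EI) = 657.1/EI
  δ_0 = 4198/EI
Tip deflection under a unit load at C: L³/(3EI) = 114.3/EI.
Compatibility at C: δ_0 − R_C·δ_{CC} = 0, so R_C = 4198/114.3 = 36.72 kN.
Moment equilibrium about A: M_A = Σ(load moments about A) − R_C·L = 421.4 − 36.72×7 = 164.3 kN·m.

M_A = 164.3 kN·m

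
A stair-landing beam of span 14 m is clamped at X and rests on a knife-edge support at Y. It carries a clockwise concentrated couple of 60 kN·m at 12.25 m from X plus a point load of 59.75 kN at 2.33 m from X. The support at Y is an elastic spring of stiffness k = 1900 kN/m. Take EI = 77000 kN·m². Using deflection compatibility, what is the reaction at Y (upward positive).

R_Y = 8.305 kN

Choose R_Y as the redundant. The primary structure is the cantilever fixed at X.
Free-end deflection of the primary structure under the applied loading (downward +):
  clockwise couple 60 at a = 12.25: M₀a(2L − a)/(2EI) = 5788/EI
  point load 59.75 at a = 2.33: Pa²(3L − a)/(6EI) = 2145/EI
  δ_0 = 7933/EI
Flexibility coefficient — unit upward force at Y: δ_{YY} = L³/(3EI) = 914.7/EI.
With EI = 77000 kN·m²: δ_0 = 0.10302 m and δ_{YY} = 0.011879 m/kN.
Compatibility — the spring shortens by R_Y/k under the reaction it provides: δ_0 − R_Y·δ_{YY} = R_Y/k. With 1/k = 0.000526 m/kN, R_Y = δ_0 / (δ_{YY} + 1/k) = 0.10302 / (0.011879 + 0.000526) = 8.305 kN.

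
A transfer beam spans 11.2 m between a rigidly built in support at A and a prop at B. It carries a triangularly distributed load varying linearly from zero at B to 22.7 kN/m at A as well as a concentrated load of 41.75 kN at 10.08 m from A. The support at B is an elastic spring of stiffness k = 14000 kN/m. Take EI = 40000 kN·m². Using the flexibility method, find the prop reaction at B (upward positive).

Choose R_B as the redundant. The primary structure is the cantilever fixed at A.
Free-end deflection of the primary structure under the applied loading (downward +):
  triangular load, peak 22.7 at the fixed end: w₀L⁴/(30EI) = 11906/EI
  point load 41.75 at a = 10.08: Pa²(3L − a)/(6EI) = 16629/EI
  δ_0 = 28535/EI
Flexibility coefficient — unit upward force at B: δ_{BB} = L³/(3EI) = 468.3/EI.
With EI = 40000 kN·m²: δ_0 = 0.71338 m and δ_{BB} = 0.011708 m/kN.
Compatibility — the spring shortens by R_B/k under the reaction it provides: δ_0 − R_B·δ_{BB} = R_B/k. With 1/k = 0.000071 m/kN, R_B = δ_0 / (δ_{BB} + 1/k) = 0.71338 / (0.011708 + 0.000071) = 60.56 kN.

R_B = 60.56 kN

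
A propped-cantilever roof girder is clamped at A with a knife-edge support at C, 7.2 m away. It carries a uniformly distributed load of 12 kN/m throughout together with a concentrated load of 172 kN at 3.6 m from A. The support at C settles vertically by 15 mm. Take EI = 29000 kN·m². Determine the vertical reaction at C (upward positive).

R_C = 82.65 kN

Choose R_C as the redundant. The primary structure is the cantilever fixed at A.
Primary-structure tip deflection at C by superposition:
  UDL 12: wL⁴/(8EI) = 4031/EI
  point load 172 at a = 3.6: Pa²(3L − a)/(6EI) = 6687/EI
  δ_0 = 10718/EI
Flexibility coefficient — unit upward force at C: δ_{CC} = L³/(3EI) = 124.4/EI.
With EI = 29000 kN·m²: δ_0 = 0.3696 m and δ_{CC} = 0.00429 m/kN.
Compatibility — the beam at C must follow the support down by 0.015 m: δ_0 − R_C·δ_{CC} = 0.015, so R_C = (0.3696 − 0.015)/0.00429 = 82.65 kN.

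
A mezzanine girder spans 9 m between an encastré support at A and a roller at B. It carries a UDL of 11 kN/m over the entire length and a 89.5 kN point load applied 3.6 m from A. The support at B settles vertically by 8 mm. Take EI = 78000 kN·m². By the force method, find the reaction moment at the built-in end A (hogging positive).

Take the reaction at B as the redundant and release it; the primary structure is a cantilever fixed at A.
Deflection at B on the released cantilever, summing each load's contribution:
  UDL 11: wL⁴/(8EI) = 9021/EI
  point load 89.5 at a = 3.6: Pa²(3L − a)/(6EI) = 4524/EI
  δ_0 = 13545/EI
Tip deflection under a unit load at B: L³/(3EI) = 243/EI.
With EI = 78000 kN·m²: δ_0 = 0.17365 m and δ_{BB} = 0.003115 m/kN.
Compatibility — the beam at B must follow the support down by 0.008 m: δ_0 − R_B·δ_{BB} = 0.008, so R_B = (0.17365 − 0.008)/0.003115 = 53.17 kN.
Moment equilibrium about A: M_A = Σ(load moments about A) − R_B·L = 767.7 − 53.17×9 = 289.1 kN·m.

M_A = 289.1 kN·m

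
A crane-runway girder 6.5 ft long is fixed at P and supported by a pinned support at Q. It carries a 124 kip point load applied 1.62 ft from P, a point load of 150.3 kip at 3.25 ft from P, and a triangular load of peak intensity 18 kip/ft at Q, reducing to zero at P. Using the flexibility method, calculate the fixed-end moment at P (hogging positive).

Release the roller at Q. Primary structure: cantilever fixed at P.
Downward deflection at the released point Q due to the loads:
  point load 124 at a = 1.62: Pa²(3L − a)/(6EI) = 969.8/EI
  point load 150.3 at a = 3.25: Pa²(3L − a)/(6EI) = 4300/EI
  triangular load, peak 18 at the free end: 11w₀L⁴/(120EI) = 2945/EI
  δ_0 = 8215/EI
Flexibility coefficient — unit upward force at Q: δ_{QQ} = L³/(3EI) = 91.54/EI.
Compatibility at Q: δ_0 − R_Q·δ_{QQ} = 0, so R_Q = 8215/91.54 = 89.74 kip.
Moment equilibrium about P: M_P = Σ(load moments about P) − R_Q·L = 942.9 − 89.74×6.5 = 359.6 kip·ft.

M_P = 359.6 kip·ft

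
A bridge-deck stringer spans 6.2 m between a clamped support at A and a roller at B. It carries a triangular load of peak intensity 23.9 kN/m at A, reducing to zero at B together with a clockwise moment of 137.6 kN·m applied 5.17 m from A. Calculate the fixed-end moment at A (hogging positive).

Remove the prop at B; the released (primary) structure is a cantilever built in at A.
Primary-structure tip deflection at B by superposition:
  triangular load, peak 23.9 at the fixed end: w₀L⁴/(30EI) = 1177/EI
  clockwise couple 137.6 at a = 5.17: M₀a(2L − a)/(2EI) = 2572/EI
  δ_0 = 3749/EI
Flexibility coefficient — unit upward force at B: δ_{BB} = L³/(3EI) = 79.44/EI.
The prop prevents deflection at B: R_B = δ_0/δ_{BB} = 3749/79.44 = 47.19 kN.
Moment equilibrium about A: M_A = Σ(load moments about A) − R_B·L = 290.7 − 47.19×6.2 = -1.856 kN·m.

M_A = -1.856 kN·m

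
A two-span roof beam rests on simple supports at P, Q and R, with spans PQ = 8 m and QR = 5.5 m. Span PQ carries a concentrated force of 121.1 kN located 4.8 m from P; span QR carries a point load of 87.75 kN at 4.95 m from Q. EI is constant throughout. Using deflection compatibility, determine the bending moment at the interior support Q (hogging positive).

Take M_Q as the redundant. Released structure: two simple spans PQ and QR with a hinge at Q.
End slopes at the hinge Q, treating each span as simply supported:
  span PQ: point load 121.1 at a = 4.8: Pab(L + a)/(6LEI) = 496/EI
  span QR: point load 87.75 at a = 4.95: Pab(L + b)/(6LEI) = 43.8/EI
  relative rotation θ_0 = (496 + 43.8)/EI = 539.8/EI
A unit hogging moment at Q produces rotation L₁/(3EI) + L₂/(3EI) = 4.5/EI.
Slope continuity at Q: θ_0 = M_Q·4.5/EI, so M_Q = 539.8/4.5 = 120 kN·m (hogging).

M_Q = 120 kN·m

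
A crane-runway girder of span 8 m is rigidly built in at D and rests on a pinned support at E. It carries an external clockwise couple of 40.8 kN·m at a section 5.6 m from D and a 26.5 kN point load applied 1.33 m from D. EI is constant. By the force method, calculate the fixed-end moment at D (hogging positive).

M_D = 12.05 kN·m

Release the roller at E. Primary structure: cantilever fixed at D.
Downward deflection at the released point E due to the loads:
  clockwise couple 40.8 at a = 5.6: M₀a(2L − a)/(2EI) = 1188/EI
  point load 26.5 at a = 1.33: Pa²(3L − a)/(6EI) = 177.1/EI
  δ_0 = 1365/EI
Tip deflection under a unit load at E: L³/(3EI) = 170.7/EI.
Compatibility at E: δ_0 − R_E·δ_{EE} = 0, so R_E = 1365/170.7 = 7.999 kN.
Moment equilibrium about D: M_D = Σ(load moments about D) − R_E·L = 76.05 − 7.999×8 = 12.05 kN·m.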